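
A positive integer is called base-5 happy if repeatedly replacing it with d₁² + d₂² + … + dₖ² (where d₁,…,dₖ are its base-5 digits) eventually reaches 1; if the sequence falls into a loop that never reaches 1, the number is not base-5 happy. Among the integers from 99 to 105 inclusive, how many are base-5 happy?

99: 99 → 41 → 11 → 5 → 1  (reaches 1)
100: 100 → 16 → 10 → 4 → 16  (repeats 16)
101: 101 → 17 → 13 → 13  (repeats 13)
102: 102 → 20 → 16 → 10 → 4 → 16  (repeats 16)
103: 103 → 25 → 1  (reaches 1)
104: 104 → 32 → 6 → 2 → 4 → 16 → 10 → 4  (repeats 4)
105: 105 → 17 → 13 → 13  (repeats 13)
base-5 happy: 99, 103

2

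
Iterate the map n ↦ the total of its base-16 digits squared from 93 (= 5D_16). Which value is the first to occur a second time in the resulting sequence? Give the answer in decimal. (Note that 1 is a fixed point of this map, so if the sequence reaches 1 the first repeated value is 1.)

169

93 = (5,13)_16 → 5² + 13² = 25 + 169 = 194
194 = (12,2)_16 → 12² + 2² = 144 + 4 = 148
148 = (9,4)_16 → 9² + 4² = 81 + 16 = 97
97 = (6,1)_16 → 6² + 1² = 36 + 1 = 37
37 = (2,5)_16 → 2² + 5² = 4 + 25 = 29
29 = (1,13)_16 → 1² + 13² = 1 + 169 = 170
170 = (10,10)_16 → 10² + 10² = 100 + 100 = 200
200 = (12,8)_16 → 12² + 8² = 144 + 64 = 208
208 = (13,0)_16 → 13² + 0² = 169 + 0 = 169
169 = (10,9)_16 → 10² + 9² = 100 + 81 = 181
181 = (11,5)_16 → 11² + 5² = 121 + 25 = 146
146 = (9,2)_16 → 9² + 2² = 81 + 4 = 85
85 = (5,5)_16 → 5² + 5² = 25 + 25 = 50
50 = (3,2)_16 → 3² + 2² = 9 + 4 = 13
13 = (13)_16 → 13² = 169  — 169 already appeared earlier.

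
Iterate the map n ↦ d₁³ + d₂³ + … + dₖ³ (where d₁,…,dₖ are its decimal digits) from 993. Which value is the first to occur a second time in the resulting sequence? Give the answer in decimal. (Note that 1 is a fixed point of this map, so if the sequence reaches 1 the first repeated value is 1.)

153

993 → 9³ + 9³ + 3³ = 729 + 729 + 27 = 1485
1485 → 1³ + 4³ + 8³ + 5³ = 1 + 64 + 512 + 125 = 702
702 → 7³ + 0³ + 2³ = 343 + 0 + 8 = 351
351 → 3³ + 5³ + 1³ = 27 + 125 + 1 = 153
153 → 1³ + 5³ + 3³ = 1 + 125 + 27 = 153  — 153 already appeared earlier.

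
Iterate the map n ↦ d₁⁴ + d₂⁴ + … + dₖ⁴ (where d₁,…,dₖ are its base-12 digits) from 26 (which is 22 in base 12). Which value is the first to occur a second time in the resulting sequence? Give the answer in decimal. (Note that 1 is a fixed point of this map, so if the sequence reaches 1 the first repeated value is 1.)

20016

26 = (2,2)_12 → 2⁴ + 2⁴ = 16 + 16 = 32
32 = (2,8)_12 → 2⁴ + 8⁴ = 16 + 4096 = 4112
4112 = (2,4,6,8)_12 → 2⁴ + 4⁴ + 6⁴ + 8⁴ = 16 + 256 + 1296 + 4096 = 5664
5664 = (3,3,4,0)_12 → 3⁴ + 3⁴ + 4⁴ + 0⁴ = 81 + 81 + 256 + 0 = 418
418 = (2,10,10)_12 → 2⁴ + 10⁴ + 10⁴ = 16 + 10000 + 10000 = 20016
20016 = (11,7,0,0)_12 → 11⁴ + 7⁴ + 0⁴ + 0⁴ = 14641 + 2401 + 0 + 0 = 17042
17042 = (9,10,4,2)_12 → 9⁴ + 10⁴ + 4⁴ + 2⁴ = 6561 + 10000 + 256 + 16 = 16833
16833 = (9,8,10,9)_12 → 9⁴ + 8⁴ + 10⁴ + 9⁴ = 6561 + 4096 + 10000 + 6561 = 27218
27218 = (1,3,9,0,2)_12 → 1⁴ + 3⁴ + 9⁴ + 0⁴ + 2⁴ = 1 + 81 + 6561 + 0 + 16 = 6659
6659 = (3,10,2,11)_12 → 3⁴ + 10⁴ + 2⁴ + 11⁴ = 81 + 10000 + 16 + 14641 = 24738
24738 = (1,2,3,9,6)_12 → 1⁴ + 2⁴ + 3⁴ + 9⁴ + 6⁴ = 1 + 16 + 81 + 6561 + 1296 = 7955
7955 = (4,7,2,11)_12 → 4⁴ + 7⁴ + 2⁴ + 11⁴ = 256 + 2401 + 16 + 14641 = 17314
17314 = (10,0,2,10)_12 → 10⁴ + 0⁴ + 2⁴ + 10⁴ = 10000 + 0 + 16 + 10000 = 20016  — 20016 already appeared earlier.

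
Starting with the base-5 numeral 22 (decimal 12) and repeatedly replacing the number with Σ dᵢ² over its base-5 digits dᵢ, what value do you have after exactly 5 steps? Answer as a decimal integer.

12 = (2,2)_5 → 2² + 2² = 4 + 4 = 8
8 = (1,3)_5 → 1² + 3² = 1 + 9 = 10
10 = (2,0)_5 → 2² + 0² = 4 + 0 = 4
4 = (4)_5 → 4² = 16
16 = (3,1)_5 → 3² + 1² = 9 + 1 = 10

10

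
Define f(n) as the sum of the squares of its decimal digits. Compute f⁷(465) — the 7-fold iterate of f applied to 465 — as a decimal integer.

16

465 → 4² + 6² + 5² = 77
77 → 7² + 7² = 98
98 → 9² + 8² = 145
145 → 1² + 4² + 5² = 42
42 → 4² + 2² = 20
20 → 2² + 0² = 4
4 → 4² = 16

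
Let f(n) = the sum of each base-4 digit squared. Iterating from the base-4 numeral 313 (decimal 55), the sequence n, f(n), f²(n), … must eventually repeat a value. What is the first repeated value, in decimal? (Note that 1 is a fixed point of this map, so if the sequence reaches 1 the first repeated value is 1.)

55 = (3,1,3)_4 → 3² + 1² + 3² = 9 + 1 + 9 = 19
19 = (1,0,3)_4 → 1² + 0² + 3² = 1 + 0 + 9 = 10
10 = (2,2)_4 → 2² + 2² = 4 + 4 = 8
8 = (2,0)_4 → 2² + 0² = 4 + 0 = 4
4 = (1,0)_4 → 1² + 0² = 1 + 0 = 1  — reached the fixed point 1.
1 → 1, so 1 is the first repeated value.

1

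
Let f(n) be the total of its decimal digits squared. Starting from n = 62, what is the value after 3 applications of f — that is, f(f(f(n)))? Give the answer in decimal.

37

62 → 6² + 2² = 40
40 → 4² + 0² = 16
16 → 1² + 6² = 37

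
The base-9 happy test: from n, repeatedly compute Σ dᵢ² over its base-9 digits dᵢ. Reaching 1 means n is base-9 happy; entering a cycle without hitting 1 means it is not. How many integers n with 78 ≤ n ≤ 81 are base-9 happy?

1

78: 78 → 100 → 6 → 36 → 16 → 50 → 50  — not base-9 happy
79: 79 → 113 → 35 → 73 → 65 → 53 → 89 → 65  — not base-9 happy
80: 80 → 128 → 30 → 18 → 4 → 16 → 50 → 50  — not base-9 happy
81: 81 → 1  — base-9 happy
base-9 happy: 81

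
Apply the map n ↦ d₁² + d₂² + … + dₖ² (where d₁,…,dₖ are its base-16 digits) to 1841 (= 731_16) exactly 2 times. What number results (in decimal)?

1841 = (7,3,1)_16 → 59
59 = (3,11)_16 → 130

130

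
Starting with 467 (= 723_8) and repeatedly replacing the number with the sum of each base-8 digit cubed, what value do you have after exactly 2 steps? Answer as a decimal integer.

476

467 = (7,2,3)_8 → 7³ + 2³ + 3³ = 343 + 8 + 27 = 378
378 = (5,7,2)_8 → 5³ + 7³ + 2³ = 125 + 343 + 8 = 476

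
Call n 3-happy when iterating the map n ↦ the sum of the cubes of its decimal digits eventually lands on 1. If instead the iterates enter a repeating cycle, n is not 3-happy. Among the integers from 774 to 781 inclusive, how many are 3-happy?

774: 774 → 750 → 468 → 792 → 1080 → 513 → 153 → 153  (repeats 153)
775: 775 → 811 → 514 → 190 → 730 → 370 → 370  (repeats 370)
776: 776 → 902 → 737 → 713 → 371 → 371  (repeats 371)
777: 777 → 1029 → 738 → 882 → 1032 → 36 → 243 → 99 → 1458 → 702 → 351 → 153 → 153  (repeats 153)
778: 778 → 1198 → 1243 → 100 → 1  (reaches 1)
779: 779 → 1415 → 191 → 731 → 371 → 371  (repeats 371)
780: 780 → 855 → 762 → 567 → 684 → 792 → 1080 → 513 → 153 → 153  (repeats 153)
781: 781 → 856 → 853 → 664 → 496 → 1009 → 730 → 370 → 370  (repeats 370)
3-happy: 778

1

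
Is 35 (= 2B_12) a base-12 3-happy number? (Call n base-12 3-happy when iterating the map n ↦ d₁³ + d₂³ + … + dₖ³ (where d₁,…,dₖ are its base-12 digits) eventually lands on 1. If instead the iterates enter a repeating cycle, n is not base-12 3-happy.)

35 = (2,11)_12 → 2³ + 11³ = 8 + 1331 = 1339
1339 = (9,3,7)_12 → 9³ + 3³ + 7³ = 729 + 27 + 343 = 1099
1099 = (7,7,7)_12 → 7³ + 7³ + 7³ = 343 + 343 + 343 = 1029
1029 = (7,1,9)_12 → 7³ + 1³ + 9³ = 343 + 1 + 729 = 1073
1073 = (7,5,5)_12 → 7³ + 5³ + 5³ = 343 + 125 + 125 = 593
593 = (4,1,5)_12 → 4³ + 1³ + 5³ = 64 + 1 + 125 = 190
190 = (1,3,10)_12 → 1³ + 3³ + 10³ = 1 + 27 + 1000 = 1028
1028 = (7,1,8)_12 → 7³ + 1³ + 8³ = 343 + 1 + 512 = 856
856 = (5,11,4)_12 → 5³ + 11³ + 4³ = 125 + 1331 + 64 = 1520
1520 = (10,6,8)_12 → 10³ + 6³ + 8³ = 1000 + 216 + 512 = 1728
1728 = (1,0,0,0)_12 → 1³ + 0³ + 0³ + 0³ = 1 + 0 + 0 + 0 = 1  — reached 1.

base-12 3-happy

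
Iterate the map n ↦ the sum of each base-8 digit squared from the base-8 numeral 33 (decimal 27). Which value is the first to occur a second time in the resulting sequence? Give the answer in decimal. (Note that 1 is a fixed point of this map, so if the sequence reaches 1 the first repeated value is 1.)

27 = (3,3)_8 → 3² + 3² = 18
18 = (2,2)_8 → 2² + 2² = 8
8 = (1,0)_8 → 1² + 0² = 1  — reached the fixed point 1.
1 → 1, so 1 is the first repeated value.

1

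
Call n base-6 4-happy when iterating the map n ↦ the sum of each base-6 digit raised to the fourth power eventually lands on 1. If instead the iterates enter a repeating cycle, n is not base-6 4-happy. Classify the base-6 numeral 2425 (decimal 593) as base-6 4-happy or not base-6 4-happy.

593 = (2,4,2,5)_6 → 913
913 = (4,1,2,1)_6 → 274
274 = (1,1,3,4)_6 → 339
339 = (1,3,2,3)_6 → 179
179 = (4,5,5)_6 → 1506
1506 = (1,0,5,5,0)_6 → 1251
1251 = (5,4,4,3)_6 → 1218
1218 = (5,3,5,0)_6 → 1331
1331 = (1,0,0,5,5)_6 → 1251  — 1251 already seen; the sequence cycles without reaching 1.

not base-6 4-happy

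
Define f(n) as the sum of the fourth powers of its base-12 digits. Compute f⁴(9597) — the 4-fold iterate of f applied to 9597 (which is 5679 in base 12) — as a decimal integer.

9597 = (5,6,7,9)_12 → 5⁴ + 6⁴ + 7⁴ + 9⁴ = 625 + 1296 + 2401 + 6561 = 10883
10883 = (6,3,6,11)_12 → 6⁴ + 3⁴ + 6⁴ + 11⁴ = 1296 + 81 + 1296 + 14641 = 17314
17314 = (10,0,2,10)_12 → 10⁴ + 0⁴ + 2⁴ + 10⁴ = 10000 + 0 + 16 + 10000 = 20016
20016 = (11,7,0,0)_12 → 11⁴ + 7⁴ + 0⁴ + 0⁴ = 14641 + 2401 + 0 + 0 = 17042

17042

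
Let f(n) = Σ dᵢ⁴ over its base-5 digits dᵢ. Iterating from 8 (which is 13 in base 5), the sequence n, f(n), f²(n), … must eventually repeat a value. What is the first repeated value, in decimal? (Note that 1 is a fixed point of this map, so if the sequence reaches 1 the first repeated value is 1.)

8 = (1,3)_5 → 1⁴ + 3⁴ = 1 + 81 = 82
82 = (3,1,2)_5 → 3⁴ + 1⁴ + 2⁴ = 81 + 1 + 16 = 98
98 = (3,4,3)_5 → 3⁴ + 4⁴ + 3⁴ = 81 + 256 + 81 = 418
418 = (3,1,3,3)_5 → 3⁴ + 1⁴ + 3⁴ + 3⁴ = 81 + 1 + 81 + 81 = 244
244 = (1,4,3,4)_5 → 1⁴ + 4⁴ + 3⁴ + 4⁴ = 1 + 256 + 81 + 256 = 594
594 = (4,3,3,4)_5 → 4⁴ + 3⁴ + 3⁴ + 4⁴ = 256 + 81 + 81 + 256 = 674
674 = (1,0,1,4,4)_5 → 1⁴ + 0⁴ + 1⁴ + 4⁴ + 4⁴ = 1 + 0 + 1 + 256 + 256 = 514
514 = (4,0,2,4)_5 → 4⁴ + 0⁴ + 2⁴ + 4⁴ = 256 + 0 + 16 + 256 = 528
528 = (4,1,0,3)_5 → 4⁴ + 1⁴ + 0⁴ + 3⁴ = 256 + 1 + 0 + 81 = 338
338 = (2,3,2,3)_5 → 2⁴ + 3⁴ + 2⁴ + 3⁴ = 16 + 81 + 16 + 81 = 194
194 = (1,2,3,4)_5 → 1⁴ + 2⁴ + 3⁴ + 4⁴ = 1 + 16 + 81 + 256 = 354
354 = (2,4,0,4)_5 → 2⁴ + 4⁴ + 0⁴ + 4⁴ = 16 + 256 + 0 + 256 = 528  — 528 already appeared earlier.

528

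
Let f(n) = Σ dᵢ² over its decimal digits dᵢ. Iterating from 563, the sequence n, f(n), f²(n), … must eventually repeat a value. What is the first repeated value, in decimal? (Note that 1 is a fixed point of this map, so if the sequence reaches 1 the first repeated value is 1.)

1

563 → 5² + 6² + 3² = 25 + 36 + 9 = 70
70 → 7² + 0² = 49 + 0 = 49
49 → 4² + 9² = 16 + 81 = 97
97 → 9² + 7² = 81 + 49 = 130
130 → 1² + 3² + 0² = 1 + 9 + 0 = 10
10 → 1² + 0² = 1 + 0 = 1  — reached the fixed point 1.
1 → 1, so 1 is the first repeated value.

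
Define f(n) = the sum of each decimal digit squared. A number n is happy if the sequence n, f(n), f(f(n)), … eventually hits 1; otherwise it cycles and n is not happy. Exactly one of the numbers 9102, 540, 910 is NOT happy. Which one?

9102: 9102 → 86 → 100 → 1  — reaches 1 (happy)
540: 540 → 41 → 17 → 50 → 25 → 29 → 85 → 89 → 145 → 42 → 20 → 4 → 16 → 37 → 58 → 89  — repeats 89 (not happy)
910: 910 → 82 → 68 → 100 → 1  — reaches 1 (happy)

540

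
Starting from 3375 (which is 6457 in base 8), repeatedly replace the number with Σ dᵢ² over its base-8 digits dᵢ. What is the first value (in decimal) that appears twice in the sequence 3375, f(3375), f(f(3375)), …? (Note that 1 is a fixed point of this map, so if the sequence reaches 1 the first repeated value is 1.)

26

3375 = (6,4,5,7)_8 → 6² + 4² + 5² + 7² = 36 + 16 + 25 + 49 = 126
126 = (1,7,6)_8 → 1² + 7² + 6² = 1 + 49 + 36 = 86
86 = (1,2,6)_8 → 1² + 2² + 6² = 1 + 4 + 36 = 41
41 = (5,1)_8 → 5² + 1² = 25 + 1 = 26
26 = (3,2)_8 → 3² + 2² = 9 + 4 = 13
13 = (1,5)_8 → 1² + 5² = 1 + 25 = 26  — 26 already appeared earlier.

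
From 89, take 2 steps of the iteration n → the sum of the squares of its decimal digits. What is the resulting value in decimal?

89 → 8² + 9² = 145
145 → 1² + 4² + 5² = 42

42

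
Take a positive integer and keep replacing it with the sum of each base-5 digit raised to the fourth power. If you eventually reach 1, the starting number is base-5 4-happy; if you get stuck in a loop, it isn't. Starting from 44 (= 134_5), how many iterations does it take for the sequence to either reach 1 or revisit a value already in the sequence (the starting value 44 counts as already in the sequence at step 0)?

44 = (1,3,4)_5 → 1⁴ + 3⁴ + 4⁴ = 1 + 81 + 256 = 338
338 = (2,3,2,3)_5 → 2⁴ + 3⁴ + 2⁴ + 3⁴ = 16 + 81 + 16 + 81 = 194
194 = (1,2,3,4)_5 → 1⁴ + 2⁴ + 3⁴ + 4⁴ = 1 + 16 + 81 + 256 = 354
354 = (2,4,0,4)_5 → 2⁴ + 4⁴ + 0⁴ + 4⁴ = 16 + 256 + 0 + 256 = 528
528 = (4,1,0,3)_5 → 4⁴ + 1⁴ + 0⁴ + 3⁴ = 256 + 1 + 0 + 81 = 338  — 338 repeats.
That took 5 steps.

5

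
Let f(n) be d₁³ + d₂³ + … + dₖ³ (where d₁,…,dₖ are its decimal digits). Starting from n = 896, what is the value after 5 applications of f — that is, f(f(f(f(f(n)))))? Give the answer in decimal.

896 → 8³ + 9³ + 6³ = 512 + 729 + 216 = 1457
1457 → 1³ + 4³ + 5³ + 7³ = 1 + 64 + 125 + 343 = 533
533 → 5³ + 3³ + 3³ = 125 + 27 + 27 = 179
179 → 1³ + 7³ + 9³ = 1 + 343 + 729 = 1073
1073 → 1³ + 0³ + 7³ + 3³ = 1 + 0 + 343 + 27 = 371

371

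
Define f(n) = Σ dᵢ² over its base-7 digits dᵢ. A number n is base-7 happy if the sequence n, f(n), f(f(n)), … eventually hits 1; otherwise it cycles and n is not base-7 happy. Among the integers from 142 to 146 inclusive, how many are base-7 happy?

142: 142 → 44 → 40 → 50 → 2 → 4 → 16 → 8 → 2  — not base-7 happy
143: 143 → 49 → 1  — base-7 happy
144: 144 → 56 → 2 → 4 → 16 → 8 → 2  — not base-7 happy
145: 145 → 65 → 9 → 5 → 25 → 25  — not base-7 happy
146: 146 → 76 → 46 → 52 → 10 → 10  — not base-7 happy
base-7 happy: 143

1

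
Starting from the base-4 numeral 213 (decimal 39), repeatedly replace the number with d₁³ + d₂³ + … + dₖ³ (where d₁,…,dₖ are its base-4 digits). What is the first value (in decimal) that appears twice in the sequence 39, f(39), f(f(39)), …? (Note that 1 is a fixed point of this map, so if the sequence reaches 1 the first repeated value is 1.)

9

39 = (2,1,3)_4 → 2³ + 1³ + 3³ = 8 + 1 + 27 = 36
36 = (2,1,0)_4 → 2³ + 1³ + 0³ = 8 + 1 + 0 = 9
9 = (2,1)_4 → 2³ + 1³ = 8 + 1 = 9  — 9 already appeared earlier.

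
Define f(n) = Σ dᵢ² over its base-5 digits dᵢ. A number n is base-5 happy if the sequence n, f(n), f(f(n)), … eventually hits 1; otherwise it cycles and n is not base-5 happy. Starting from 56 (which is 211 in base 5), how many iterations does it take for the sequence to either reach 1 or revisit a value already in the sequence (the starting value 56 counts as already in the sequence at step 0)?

56 = (2,1,1)_5 → 2² + 1² + 1² = 6
6 = (1,1)_5 → 1² + 1² = 2
2 = (2)_5 → 2² = 4
4 = (4)_5 → 4² = 16
16 = (3,1)_5 → 3² + 1² = 10
10 = (2,0)_5 → 2² + 0² = 4  — 4 repeats.
That took 6 steps.

6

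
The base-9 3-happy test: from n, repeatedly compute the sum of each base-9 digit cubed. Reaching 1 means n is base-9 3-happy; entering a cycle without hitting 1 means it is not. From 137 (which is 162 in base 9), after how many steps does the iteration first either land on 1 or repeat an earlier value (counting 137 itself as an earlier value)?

6

137 = (1,6,2)_9 → 225
225 = (2,7,0)_9 → 351
351 = (4,3,0)_9 → 91
91 = (1,1,1)_9 → 3
3 = (3)_9 → 27
27 = (3,0)_9 → 27  — 27 repeats.
That took 6 steps.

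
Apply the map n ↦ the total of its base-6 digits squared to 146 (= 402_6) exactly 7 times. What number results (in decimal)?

41

146 = (4,0,2)_6 → 4² + 0² + 2² = 16 + 0 + 4 = 20
20 = (3,2)_6 → 3² + 2² = 9 + 4 = 13
13 = (2,1)_6 → 2² + 1² = 4 + 1 = 5
5 = (5)_6 → 5² = 25
25 = (4,1)_6 → 4² + 1² = 16 + 1 = 17
17 = (2,5)_6 → 2² + 5² = 4 + 25 = 29
29 = (4,5)_6 → 4² + 5² = 16 + 25 = 41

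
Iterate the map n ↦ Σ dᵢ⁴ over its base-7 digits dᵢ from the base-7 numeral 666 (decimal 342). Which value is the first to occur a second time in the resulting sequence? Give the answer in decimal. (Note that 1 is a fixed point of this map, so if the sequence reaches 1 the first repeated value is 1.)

1378

342 = (6,6,6)_7 → 6⁴ + 6⁴ + 6⁴ = 1296 + 1296 + 1296 = 3888
3888 = (1,4,2,2,3)_7 → 1⁴ + 4⁴ + 2⁴ + 2⁴ + 3⁴ = 1 + 256 + 16 + 16 + 81 = 370
370 = (1,0,3,6)_7 → 1⁴ + 0⁴ + 3⁴ + 6⁴ = 1 + 0 + 81 + 1296 = 1378
1378 = (4,0,0,6)_7 → 4⁴ + 0⁴ + 0⁴ + 6⁴ = 256 + 0 + 0 + 1296 = 1552
1552 = (4,3,4,5)_7 → 4⁴ + 3⁴ + 4⁴ + 5⁴ = 256 + 81 + 256 + 625 = 1218
1218 = (3,3,6,0)_7 → 3⁴ + 3⁴ + 6⁴ + 0⁴ = 81 + 81 + 1296 + 0 = 1458
1458 = (4,1,5,2)_7 → 4⁴ + 1⁴ + 5⁴ + 2⁴ = 256 + 1 + 625 + 16 = 898
898 = (2,4,2,2)_7 → 2⁴ + 4⁴ + 2⁴ + 2⁴ = 16 + 256 + 16 + 16 = 304
304 = (6,1,3)_7 → 6⁴ + 1⁴ + 3⁴ = 1296 + 1 + 81 = 1378  — 1378 already appeared earlier.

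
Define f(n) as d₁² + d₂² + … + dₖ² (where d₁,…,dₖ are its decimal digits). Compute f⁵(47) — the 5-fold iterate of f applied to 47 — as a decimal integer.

89

47 → 4² + 7² = 16 + 49 = 65
65 → 6² + 5² = 36 + 25 = 61
61 → 6² + 1² = 36 + 1 = 37
37 → 3² + 7² = 9 + 49 = 58
58 → 5² + 8² = 25 + 64 = 89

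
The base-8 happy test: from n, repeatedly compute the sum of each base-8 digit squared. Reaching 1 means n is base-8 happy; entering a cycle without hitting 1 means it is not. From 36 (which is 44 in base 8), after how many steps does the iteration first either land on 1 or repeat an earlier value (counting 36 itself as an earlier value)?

4

36 = (4,4)_8 → 4² + 4² = 16 + 16 = 32
32 = (4,0)_8 → 4² + 0² = 16 + 0 = 16
16 = (2,0)_8 → 2² + 0² = 4 + 0 = 4
4 = (4)_8 → 4² = 16  — 16 repeats.
That took 4 steps.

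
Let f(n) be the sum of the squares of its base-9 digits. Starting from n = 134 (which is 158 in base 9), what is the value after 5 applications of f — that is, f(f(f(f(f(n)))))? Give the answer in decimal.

50

134 = (1,5,8)_9 → 1² + 5² + 8² = 90
90 = (1,1,0)_9 → 1² + 1² + 0² = 2
2 = (2)_9 → 2² = 4
4 = (4)_9 → 4² = 16
16 = (1,7)_9 → 1² + 7² = 50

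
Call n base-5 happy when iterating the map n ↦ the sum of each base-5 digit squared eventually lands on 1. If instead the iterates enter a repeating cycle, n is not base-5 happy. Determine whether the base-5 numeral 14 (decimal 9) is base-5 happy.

not base-5 happy

9 = (1,4)_5 → 17
17 = (3,2)_5 → 13
13 = (2,3)_5 → 13  — 13 already seen; the sequence cycles without reaching 1.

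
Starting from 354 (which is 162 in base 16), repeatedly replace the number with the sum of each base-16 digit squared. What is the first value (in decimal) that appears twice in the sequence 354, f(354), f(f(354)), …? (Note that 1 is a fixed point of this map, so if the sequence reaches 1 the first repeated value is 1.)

85

354 = (1,6,2)_16 → 1² + 6² + 2² = 1 + 36 + 4 = 41
41 = (2,9)_16 → 2² + 9² = 4 + 81 = 85
85 = (5,5)_16 → 5² + 5² = 25 + 25 = 50
50 = (3,2)_16 → 3² + 2² = 9 + 4 = 13
13 = (13)_16 → 13² = 169
169 = (10,9)_16 → 10² + 9² = 100 + 81 = 181
181 = (11,5)_16 → 11² + 5² = 121 + 25 = 146
146 = (9,2)_16 → 9² + 2² = 81 + 4 = 85  — 85 already appeared earlier.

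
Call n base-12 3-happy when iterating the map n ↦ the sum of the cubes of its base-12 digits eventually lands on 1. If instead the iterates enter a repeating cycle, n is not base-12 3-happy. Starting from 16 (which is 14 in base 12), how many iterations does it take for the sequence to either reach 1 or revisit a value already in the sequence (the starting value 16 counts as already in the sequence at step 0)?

16 = (1,4)_12 → 1³ + 4³ = 65
65 = (5,5)_12 → 5³ + 5³ = 250
250 = (1,8,10)_12 → 1³ + 8³ + 10³ = 1513
1513 = (10,6,1)_12 → 10³ + 6³ + 1³ = 1217
1217 = (8,5,5)_12 → 8³ + 5³ + 5³ = 762
762 = (5,3,6)_12 → 5³ + 3³ + 6³ = 368
368 = (2,6,8)_12 → 2³ + 6³ + 8³ = 736
736 = (5,1,4)_12 → 5³ + 1³ + 4³ = 190
190 = (1,3,10)_12 → 1³ + 3³ + 10³ = 1028
1028 = (7,1,8)_12 → 7³ + 1³ + 8³ = 856
856 = (5,11,4)_12 → 5³ + 11³ + 4³ = 1520
1520 = (10,6,8)_12 → 10³ + 6³ + 8³ = 1728
1728 = (1,0,0,0)_12 → 1³ + 0³ + 0³ + 0³ = 1  — reached 1.
That took 13 steps.

13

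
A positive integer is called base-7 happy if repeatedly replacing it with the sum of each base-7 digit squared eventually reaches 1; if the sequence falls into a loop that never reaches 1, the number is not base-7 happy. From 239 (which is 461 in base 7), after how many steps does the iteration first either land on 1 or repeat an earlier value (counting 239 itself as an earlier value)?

6

239 = (4,6,1)_7 → 53
53 = (1,0,4)_7 → 17
17 = (2,3)_7 → 13
13 = (1,6)_7 → 37
37 = (5,2)_7 → 29
29 = (4,1)_7 → 17  — 17 repeats.
That took 6 steps.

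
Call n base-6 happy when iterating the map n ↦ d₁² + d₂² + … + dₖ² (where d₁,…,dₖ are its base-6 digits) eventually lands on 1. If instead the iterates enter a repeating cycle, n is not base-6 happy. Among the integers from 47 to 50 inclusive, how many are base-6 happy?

1

47: 47 → 27 → 25 → 17 → 29 → 41 → 26 → 20 → 13 → 5 → 25  (repeats 25)
48: 48 → 5 → 25 → 17 → 29 → 41 → 26 → 20 → 13 → 5  (repeats 5)
49: 49 → 6 → 1  (reaches 1)
50: 50 → 9 → 10 → 17 → 29 → 41 → 26 → 20 → 13 → 5 → 25 → 17  (repeats 17)
base-6 happy: 49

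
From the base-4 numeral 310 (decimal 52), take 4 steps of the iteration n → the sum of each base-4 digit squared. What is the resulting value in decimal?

52 = (3,1,0)_4 → 3² + 1² + 0² = 9 + 1 + 0 = 10
10 = (2,2)_4 → 2² + 2² = 4 + 4 = 8
8 = (2,0)_4 → 2² + 0² = 4 + 0 = 4
4 = (1,0)_4 → 1² + 0² = 1 + 0 = 1

1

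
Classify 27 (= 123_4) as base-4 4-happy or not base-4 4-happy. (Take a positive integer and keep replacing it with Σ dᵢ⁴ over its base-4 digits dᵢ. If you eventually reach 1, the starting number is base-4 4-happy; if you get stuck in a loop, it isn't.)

27 = (1,2,3)_4 → 98
98 = (1,2,0,2)_4 → 33
33 = (2,0,1)_4 → 17
17 = (1,0,1)_4 → 2
2 = (2)_4 → 16
16 = (1,0,0)_4 → 1  — reached 1.

base-4 4-happy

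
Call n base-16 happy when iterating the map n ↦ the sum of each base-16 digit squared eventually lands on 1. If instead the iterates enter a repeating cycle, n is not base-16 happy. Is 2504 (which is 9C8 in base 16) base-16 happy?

2504 = (9,12,8)_16 → 9² + 12² + 8² = 289
289 = (1,2,1)_16 → 1² + 2² + 1² = 6
6 = (6)_16 → 6² = 36
36 = (2,4)_16 → 2² + 4² = 20
20 = (1,4)_16 → 1² + 4² = 17
17 = (1,1)_16 → 1² + 1² = 2
2 = (2)_16 → 2² = 4
4 = (4)_16 → 4² = 16
16 = (1,0)_16 → 1² + 0² = 1  — reached 1.

base-16 happy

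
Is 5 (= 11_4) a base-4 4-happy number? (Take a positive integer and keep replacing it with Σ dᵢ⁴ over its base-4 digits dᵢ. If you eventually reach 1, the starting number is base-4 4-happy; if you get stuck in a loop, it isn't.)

base-4 4-happy

5 = (1,1)_4 → 1⁴ + 1⁴ = 2
2 = (2)_4 → 2⁴ = 16
16 = (1,0,0)_4 → 1⁴ + 0⁴ + 0⁴ = 1  — reached 1.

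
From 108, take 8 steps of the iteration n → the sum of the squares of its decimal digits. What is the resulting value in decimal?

108 → 1² + 0² + 8² = 65
65 → 6² + 5² = 61
61 → 6² + 1² = 37
37 → 3² + 7² = 58
58 → 5² + 8² = 89
89 → 8² + 9² = 145
145 → 1² + 4² + 5² = 42
42 → 4² + 2² = 20

20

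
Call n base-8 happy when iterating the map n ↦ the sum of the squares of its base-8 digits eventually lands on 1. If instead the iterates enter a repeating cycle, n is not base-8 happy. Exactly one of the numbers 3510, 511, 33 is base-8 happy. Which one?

3510

3510: 3510 → 144 → 8 → 1  — reaches 1 (base-8 happy)
511: 511 → 147 → 17 → 5 → 25 → 10 → 5  — repeats 5 (not base-8 happy)
33: 33 → 17 → 5 → 25 → 10 → 5  — repeats 5 (not base-8 happy)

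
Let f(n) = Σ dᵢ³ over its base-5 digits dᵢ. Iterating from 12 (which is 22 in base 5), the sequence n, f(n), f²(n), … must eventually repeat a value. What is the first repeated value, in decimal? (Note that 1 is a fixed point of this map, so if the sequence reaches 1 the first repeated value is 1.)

12 = (2,2)_5 → 2³ + 2³ = 16
16 = (3,1)_5 → 3³ + 1³ = 28
28 = (1,0,3)_5 → 1³ + 0³ + 3³ = 28  — 28 already appeared earlier.

28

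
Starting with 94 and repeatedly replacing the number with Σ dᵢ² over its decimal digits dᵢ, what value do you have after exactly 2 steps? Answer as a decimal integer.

94 → 9² + 4² = 81 + 16 = 97
97 → 9² + 7² = 81 + 49 = 130

130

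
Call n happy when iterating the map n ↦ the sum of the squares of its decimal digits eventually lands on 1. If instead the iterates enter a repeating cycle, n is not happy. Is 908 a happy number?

908 → 145
145 → 42
42 → 20
20 → 4
4 → 16
16 → 37
37 → 58
58 → 89
89 → 145  — 145 already seen; the sequence cycles without reaching 1.

not happy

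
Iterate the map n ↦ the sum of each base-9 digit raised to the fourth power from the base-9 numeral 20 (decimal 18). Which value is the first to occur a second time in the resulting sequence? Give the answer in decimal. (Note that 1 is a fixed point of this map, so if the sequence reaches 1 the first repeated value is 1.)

4098

18 = (2,0)_9 → 2⁴ + 0⁴ = 16 + 0 = 16
16 = (1,7)_9 → 1⁴ + 7⁴ = 1 + 2401 = 2402
2402 = (3,2,5,8)_9 → 3⁴ + 2⁴ + 5⁴ + 8⁴ = 81 + 16 + 625 + 4096 = 4818
4818 = (6,5,4,3)_9 → 6⁴ + 5⁴ + 4⁴ + 3⁴ = 1296 + 625 + 256 + 81 = 2258
2258 = (3,0,7,8)_9 → 3⁴ + 0⁴ + 7⁴ + 8⁴ = 81 + 0 + 2401 + 4096 = 6578
6578 = (1,0,0,1,8)_9 → 1⁴ + 0⁴ + 0⁴ + 1⁴ + 8⁴ = 1 + 0 + 0 + 1 + 4096 = 4098
4098 = (5,5,5,3)_9 → 5⁴ + 5⁴ + 5⁴ + 3⁴ = 625 + 625 + 625 + 81 = 1956
1956 = (2,6,1,3)_9 → 2⁴ + 6⁴ + 1⁴ + 3⁴ = 16 + 1296 + 1 + 81 = 1394
1394 = (1,8,1,8)_9 → 1⁴ + 8⁴ + 1⁴ + 8⁴ = 1 + 4096 + 1 + 4096 = 8194
8194 = (1,2,2,1,4)_9 → 1⁴ + 2⁴ + 2⁴ + 1⁴ + 4⁴ = 1 + 16 + 16 + 1 + 256 = 290
290 = (3,5,2)_9 → 3⁴ + 5⁴ + 2⁴ = 81 + 625 + 16 = 722
722 = (8,8,2)_9 → 8⁴ + 8⁴ + 2⁴ = 4096 + 4096 + 16 = 8208
8208 = (1,2,2,3,0)_9 → 1⁴ + 2⁴ + 2⁴ + 3⁴ + 0⁴ = 1 + 16 + 16 + 81 + 0 = 114
114 = (1,3,6)_9 → 1⁴ + 3⁴ + 6⁴ = 1 + 81 + 1296 = 1378
1378 = (1,8,0,1)_9 → 1⁴ + 8⁴ + 0⁴ + 1⁴ = 1 + 4096 + 0 + 1 = 4098  — 4098 already appeared earlier.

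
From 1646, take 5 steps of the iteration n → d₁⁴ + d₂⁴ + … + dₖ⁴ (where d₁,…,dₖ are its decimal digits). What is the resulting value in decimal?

4338

1646 → 1⁴ + 6⁴ + 4⁴ + 6⁴ = 2849
2849 → 2⁴ + 8⁴ + 4⁴ + 9⁴ = 10929
10929 → 1⁴ + 0⁴ + 9⁴ + 2⁴ + 9⁴ = 13139
13139 → 1⁴ + 3⁴ + 1⁴ + 3⁴ + 9⁴ = 6725
6725 → 6⁴ + 7⁴ + 2⁴ + 5⁴ = 4338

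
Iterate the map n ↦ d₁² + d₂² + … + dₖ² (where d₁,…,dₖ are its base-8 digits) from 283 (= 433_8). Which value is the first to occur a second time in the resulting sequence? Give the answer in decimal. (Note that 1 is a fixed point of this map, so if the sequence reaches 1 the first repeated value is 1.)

283 = (4,3,3)_8 → 4² + 3² + 3² = 34
34 = (4,2)_8 → 4² + 2² = 20
20 = (2,4)_8 → 2² + 4² = 20  — 20 already appeared earlier.

20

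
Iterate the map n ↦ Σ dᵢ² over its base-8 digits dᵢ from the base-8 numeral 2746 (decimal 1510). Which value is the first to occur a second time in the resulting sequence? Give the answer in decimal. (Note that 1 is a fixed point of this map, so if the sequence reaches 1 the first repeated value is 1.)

1

1510 = (2,7,4,6)_8 → 2² + 7² + 4² + 6² = 105
105 = (1,5,1)_8 → 1² + 5² + 1² = 27
27 = (3,3)_8 → 3² + 3² = 18
18 = (2,2)_8 → 2² + 2² = 8
8 = (1,0)_8 → 1² + 0² = 1  — reached the fixed point 1.
1 → 1, so 1 is the first repeated value.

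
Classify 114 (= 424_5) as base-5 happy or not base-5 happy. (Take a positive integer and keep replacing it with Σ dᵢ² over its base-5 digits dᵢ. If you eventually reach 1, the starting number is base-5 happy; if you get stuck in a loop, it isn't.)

not base-5 happy

114 = (4,2,4)_5 → 4² + 2² + 4² = 16 + 4 + 16 = 36
36 = (1,2,1)_5 → 1² + 2² + 1² = 1 + 4 + 1 = 6
6 = (1,1)_5 → 1² + 1² = 1 + 1 = 2
2 = (2)_5 → 2² = 4
4 = (4)_5 → 4² = 16
16 = (3,1)_5 → 3² + 1² = 9 + 1 = 10
10 = (2,0)_5 → 2² + 0² = 4 + 0 = 4  — 4 already seen; the sequence cycles without reaching 1.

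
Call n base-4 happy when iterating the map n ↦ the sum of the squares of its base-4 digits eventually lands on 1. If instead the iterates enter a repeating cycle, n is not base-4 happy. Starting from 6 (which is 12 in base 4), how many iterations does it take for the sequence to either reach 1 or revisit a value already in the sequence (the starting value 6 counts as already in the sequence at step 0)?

4

6 = (1,2)_4 → 1² + 2² = 1 + 4 = 5
5 = (1,1)_4 → 1² + 1² = 1 + 1 = 2
2 = (2)_4 → 2² = 4
4 = (1,0)_4 → 1² + 0² = 1 + 0 = 1  — reached 1.
That took 4 steps.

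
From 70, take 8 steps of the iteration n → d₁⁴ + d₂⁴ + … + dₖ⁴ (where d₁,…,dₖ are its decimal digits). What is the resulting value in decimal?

70 → 7⁴ + 0⁴ = 2401 + 0 = 2401
2401 → 2⁴ + 4⁴ + 0⁴ + 1⁴ = 16 + 256 + 0 + 1 = 273
273 → 2⁴ + 7⁴ + 3⁴ = 16 + 2401 + 81 = 2498
2498 → 2⁴ + 4⁴ + 9⁴ + 8⁴ = 16 + 256 + 6561 + 4096 = 10929
10929 → 1⁴ + 0⁴ + 9⁴ + 2⁴ + 9⁴ = 1 + 0 + 6561 + 16 + 6561 = 13139
13139 → 1⁴ + 3⁴ + 1⁴ + 3⁴ + 9⁴ = 1 + 81 + 1 + 81 + 6561 = 6725
6725 → 6⁴ + 7⁴ + 2⁴ + 5⁴ = 1296 + 2401 + 16 + 625 = 4338
4338 → 4⁴ + 3⁴ + 3⁴ + 8⁴ = 256 + 81 + 81 + 4096 = 4514

4514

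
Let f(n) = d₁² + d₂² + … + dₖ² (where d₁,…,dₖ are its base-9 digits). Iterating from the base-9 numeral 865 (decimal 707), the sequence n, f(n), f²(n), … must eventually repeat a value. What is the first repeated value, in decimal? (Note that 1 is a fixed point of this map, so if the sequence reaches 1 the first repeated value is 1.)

1

707 = (8,6,5)_9 → 8² + 6² + 5² = 64 + 36 + 25 = 125
125 = (1,4,8)_9 → 1² + 4² + 8² = 1 + 16 + 64 = 81
81 = (1,0,0)_9 → 1² + 0² + 0² = 1 + 0 + 0 = 1  — reached the fixed point 1.
1 → 1, so 1 is the first repeated value.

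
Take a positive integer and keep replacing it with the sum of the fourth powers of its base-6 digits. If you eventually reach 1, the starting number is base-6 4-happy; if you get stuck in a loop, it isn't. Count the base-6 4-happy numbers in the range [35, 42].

1

35: 35 → 1250 → 1153 → 642 → 1266 → 1251 → 1218 → 1331 → 1251  (repeats 1251)
36: 36 → 1  (reaches 1)
37: 37 → 2 → 16 → 272 → 99 → 353 → 963 → 609 → 978 → 338 → 114 → 82 → 273 → 164 → 353  (repeats 353)
38: 38 → 17 → 641 → 1522 → 259 → 4 → 256 → 258 → 3 → 81 → 98 → 288 → 17  (repeats 17)
39: 39 → 82 → 273 → 164 → 353 → 963 → 609 → 978 → 338 → 114 → 82  (repeats 82)
40: 40 → 257 → 627 → 738 → 178 → 1137 → 788 → 803 → 963 → 609 → 978 → 338 → 114 → 82 → 273 → 164 → 353 → 963  (repeats 963)
41: 41 → 626 → 673 → 338 → 114 → 82 → 273 → 164 → 353 → 963 → 609 → 978 → 338  (repeats 338)
42: 42 → 2 → 16 → 272 → 99 → 353 → 963 → 609 → 978 → 338 → 114 → 82 → 273 → 164 → 353  (repeats 353)
base-6 4-happy: 36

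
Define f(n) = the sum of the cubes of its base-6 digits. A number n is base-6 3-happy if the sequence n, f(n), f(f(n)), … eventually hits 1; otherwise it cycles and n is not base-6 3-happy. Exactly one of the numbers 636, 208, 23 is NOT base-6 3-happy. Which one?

23

636: 636 → 197 → 258 → 3 → 27 → 91 → 36 → 1  — reaches 1 (base-6 3-happy)
208: 208 → 253 → 3 → 27 → 91 → 36 → 1  — reaches 1 (base-6 3-happy)
23: 23 → 152 → 73 → 9 → 28 → 128 → 62 → 73  — repeats 73 (not base-6 3-happy)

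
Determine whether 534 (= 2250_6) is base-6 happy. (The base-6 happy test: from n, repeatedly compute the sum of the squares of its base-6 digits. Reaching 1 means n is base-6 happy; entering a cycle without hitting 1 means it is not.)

534 = (2,2,5,0)_6 → 2² + 2² + 5² + 0² = 4 + 4 + 25 + 0 = 33
33 = (5,3)_6 → 5² + 3² = 25 + 9 = 34
34 = (5,4)_6 → 5² + 4² = 25 + 16 = 41
41 = (1,0,5)_6 → 1² + 0² + 5² = 1 + 0 + 25 = 26
26 = (4,2)_6 → 4² + 2² = 16 + 4 = 20
20 = (3,2)_6 → 3² + 2² = 9 + 4 = 13
13 = (2,1)_6 → 2² + 1² = 4 + 1 = 5
5 = (5)_6 → 5² = 25
25 = (4,1)_6 → 4² + 1² = 16 + 1 = 17
17 = (2,5)_6 → 2² + 5² = 4 + 25 = 29
29 = (4,5)_6 → 4² + 5² = 16 + 25 = 41  — 41 already seen; the sequence cycles without reaching 1.

not base-6 happy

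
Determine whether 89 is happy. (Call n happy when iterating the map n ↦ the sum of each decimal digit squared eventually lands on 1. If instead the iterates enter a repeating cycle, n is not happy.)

not happy

89 → 8² + 9² = 145
145 → 1² + 4² + 5² = 42
42 → 4² + 2² = 20
20 → 2² + 0² = 4
4 → 4² = 16
16 → 1² + 6² = 37
37 → 3² + 7² = 58
58 → 5² + 8² = 89  — 89 already seen; the sequence cycles without reaching 1.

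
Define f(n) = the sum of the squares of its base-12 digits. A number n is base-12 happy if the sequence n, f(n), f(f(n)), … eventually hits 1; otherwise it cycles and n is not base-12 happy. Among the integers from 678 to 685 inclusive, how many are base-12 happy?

678: 678 → 116 → 145 → 2 → 4 → 16 → 17 → 26 → 8 → 64 → 41 → 34 → 104 → 128 → 164 → 66 → 61 → 26  (repeats 26)
679: 679 → 129 → 181 → 11 → 121 → 101 → 89 → 74 → 40 → 25 → 5 → 25  (repeats 25)
680: 680 → 144 → 1  (reaches 1)
681: 681 → 161 → 27 → 13 → 2 → 4 → 16 → 17 → 26 → 8 → 64 → 41 → 34 → 104 → 128 → 164 → 66 → 61 → 26  (repeats 26)
682: 682 → 180 → 10 → 100 → 80 → 100  (repeats 100)
683: 683 → 201 → 98 → 68 → 89 → 74 → 40 → 25 → 5 → 25  (repeats 25)
684: 684 → 97 → 65 → 50 → 20 → 65  (repeats 65)
685: 685 → 98 → 68 → 89 → 74 → 40 → 25 → 5 → 25  (repeats 25)
base-12 happy: 680

1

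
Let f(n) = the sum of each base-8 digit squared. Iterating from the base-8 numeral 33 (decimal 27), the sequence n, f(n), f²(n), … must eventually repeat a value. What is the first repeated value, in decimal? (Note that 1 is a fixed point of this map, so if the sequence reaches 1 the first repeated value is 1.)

1

27 = (3,3)_8 → 3² + 3² = 18
18 = (2,2)_8 → 2² + 2² = 8
8 = (1,0)_8 → 1² + 0² = 1  — reached the fixed point 1.
1 → 1, so 1 is the first repeated value.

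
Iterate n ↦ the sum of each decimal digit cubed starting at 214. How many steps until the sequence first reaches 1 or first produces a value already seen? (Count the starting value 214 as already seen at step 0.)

214 → 2³ + 1³ + 4³ = 8 + 1 + 64 = 73
73 → 7³ + 3³ = 343 + 27 = 370
370 → 3³ + 7³ + 0³ = 27 + 343 + 0 = 370  — 370 repeats.
That took 3 steps.

3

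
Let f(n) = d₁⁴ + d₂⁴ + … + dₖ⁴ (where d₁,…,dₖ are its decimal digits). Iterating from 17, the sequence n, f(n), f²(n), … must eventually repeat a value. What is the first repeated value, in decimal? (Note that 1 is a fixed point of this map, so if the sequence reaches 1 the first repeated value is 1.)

17 → 1⁴ + 7⁴ = 1 + 2401 = 2402
2402 → 2⁴ + 4⁴ + 0⁴ + 2⁴ = 16 + 256 + 0 + 16 = 288
288 → 2⁴ + 8⁴ + 8⁴ = 16 + 4096 + 4096 = 8208
8208 → 8⁴ + 2⁴ + 0⁴ + 8⁴ = 4096 + 16 + 0 + 4096 = 8208  — 8208 already appeared earlier.

8208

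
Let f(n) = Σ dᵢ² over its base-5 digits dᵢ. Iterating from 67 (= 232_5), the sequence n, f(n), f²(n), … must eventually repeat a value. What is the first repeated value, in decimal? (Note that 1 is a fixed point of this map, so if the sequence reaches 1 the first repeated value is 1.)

13

67 = (2,3,2)_5 → 2² + 3² + 2² = 17
17 = (3,2)_5 → 3² + 2² = 13
13 = (2,3)_5 → 2² + 3² = 13  — 13 already appeared earlier.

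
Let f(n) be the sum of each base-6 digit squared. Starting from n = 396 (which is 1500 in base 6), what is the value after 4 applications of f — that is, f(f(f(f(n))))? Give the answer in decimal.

396 = (1,5,0,0)_6 → 1² + 5² + 0² + 0² = 1 + 25 + 0 + 0 = 26
26 = (4,2)_6 → 4² + 2² = 16 + 4 = 20
20 = (3,2)_6 → 3² + 2² = 9 + 4 = 13
13 = (2,1)_6 → 2² + 1² = 4 + 1 = 5

5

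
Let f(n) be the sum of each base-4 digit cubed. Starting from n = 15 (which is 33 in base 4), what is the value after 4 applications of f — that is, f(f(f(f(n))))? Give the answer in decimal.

15 = (3,3)_4 → 3³ + 3³ = 54
54 = (3,1,2)_4 → 3³ + 1³ + 2³ = 36
36 = (2,1,0)_4 → 2³ + 1³ + 0³ = 9
9 = (2,1)_4 → 2³ + 1³ = 9

9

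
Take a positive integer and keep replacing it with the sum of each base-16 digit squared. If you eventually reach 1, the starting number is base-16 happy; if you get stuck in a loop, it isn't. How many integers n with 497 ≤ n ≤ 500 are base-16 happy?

2

497: 497 → 227 → 205 → 313 → 91 → 146 → 85 → 50 → 13 → 169 → 181 → 146  (repeats 146)
498: 498 → 230 → 232 → 260 → 17 → 2 → 4 → 16 → 1  (reaches 1)
499: 499 → 235 → 317 → 179 → 130 → 68 → 32 → 4 → 16 → 1  (reaches 1)
500: 500 → 242 → 229 → 221 → 338 → 30 → 197 → 169 → 181 → 146 → 85 → 50 → 13 → 169  (repeats 169)
base-16 happy: 498, 499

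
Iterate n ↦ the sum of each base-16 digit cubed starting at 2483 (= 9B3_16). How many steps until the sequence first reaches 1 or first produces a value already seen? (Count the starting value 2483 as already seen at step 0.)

2483 = (9,11,3)_16 → 9³ + 11³ + 3³ = 729 + 1331 + 27 = 2087
2087 = (8,2,7)_16 → 8³ + 2³ + 7³ = 512 + 8 + 343 = 863
863 = (3,5,15)_16 → 3³ + 5³ + 15³ = 27 + 125 + 3375 = 3527
3527 = (13,12,7)_16 → 13³ + 12³ + 7³ = 2197 + 1728 + 343 = 4268
4268 = (1,0,10,12)_16 → 1³ + 0³ + 10³ + 12³ = 1 + 0 + 1000 + 1728 = 2729
2729 = (10,10,9)_16 → 10³ + 10³ + 9³ = 1000 + 1000 + 729 = 2729  — 2729 repeats.
That took 6 steps.

6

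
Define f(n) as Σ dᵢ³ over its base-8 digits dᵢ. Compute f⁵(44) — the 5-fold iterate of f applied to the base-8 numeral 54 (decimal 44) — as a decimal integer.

44 = (5,4)_8 → 5³ + 4³ = 189
189 = (2,7,5)_8 → 2³ + 7³ + 5³ = 476
476 = (7,3,4)_8 → 7³ + 3³ + 4³ = 434
434 = (6,6,2)_8 → 6³ + 6³ + 2³ = 440
440 = (6,7,0)_8 → 6³ + 7³ + 0³ = 559

559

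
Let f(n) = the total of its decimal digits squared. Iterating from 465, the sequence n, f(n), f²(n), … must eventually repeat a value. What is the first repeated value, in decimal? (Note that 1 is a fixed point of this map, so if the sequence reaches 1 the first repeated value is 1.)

145

465 → 4² + 6² + 5² = 16 + 36 + 25 = 77
77 → 7² + 7² = 49 + 49 = 98
98 → 9² + 8² = 81 + 64 = 145
145 → 1² + 4² + 5² = 1 + 16 + 25 = 42
42 → 4² + 2² = 16 + 4 = 20
20 → 2² + 0² = 4 + 0 = 4
4 → 4² = 16
16 → 1² + 6² = 1 + 36 = 37
37 → 3² + 7² = 9 + 49 = 58
58 → 5² + 8² = 25 + 64 = 89
89 → 8² + 9² = 64 + 81 = 145  — 145 already appeared earlier.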